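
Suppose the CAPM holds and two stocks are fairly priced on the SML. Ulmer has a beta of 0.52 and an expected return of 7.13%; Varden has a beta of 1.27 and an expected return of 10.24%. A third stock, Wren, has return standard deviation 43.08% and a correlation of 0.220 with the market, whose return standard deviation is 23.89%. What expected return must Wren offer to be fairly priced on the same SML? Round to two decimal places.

6.62%

MRP = (10.24% − 7.13%) / (1.27 − 0.52) = 4.1467%
R_f = 7.13% − 0.52 × 4.1467% = 4.9737%
β_Wren = ρ·σ_i/σ_m = 0.220 × 43.08 / 23.89 = 0.3967
E(R_Wren) = R_f + β × MRP = 4.9737% + 0.3967 × 4.1467% = 6.62%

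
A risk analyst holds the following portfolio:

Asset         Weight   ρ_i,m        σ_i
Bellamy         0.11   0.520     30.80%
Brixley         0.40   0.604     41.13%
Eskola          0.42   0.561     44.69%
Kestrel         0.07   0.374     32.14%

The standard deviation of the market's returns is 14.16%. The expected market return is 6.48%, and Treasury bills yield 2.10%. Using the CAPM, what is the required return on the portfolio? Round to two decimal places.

β_Bellamy = 0.520 × 30.80% / 14.16% = 1.1311
β_Brixley = 0.604 × 41.13% / 14.16% = 1.7544
β_Eskola = 0.561 × 44.69% / 14.16% = 1.7706
β_Kestrel = 0.374 × 32.14% / 14.16% = 0.8489
β_P = Σ w_i β_i = 0.11×1.1311 + 0.40×1.7544 + 0.42×1.7706 + 0.07×0.8489 = 1.6293
MRP = 6.48% − 2.10% = 4.38%
E(R_P) = R_f + β_P × MRP = 2.10% + 1.6293 × 4.38% = 9.24%

9.24%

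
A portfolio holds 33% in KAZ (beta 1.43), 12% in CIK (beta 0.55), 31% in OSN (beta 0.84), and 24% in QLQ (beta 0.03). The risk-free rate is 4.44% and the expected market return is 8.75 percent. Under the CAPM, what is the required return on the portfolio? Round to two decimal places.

7.91%

β_P = Σ w_i β_i = 0.33×1.43 + 0.12×0.55 + 0.31×0.84 + 0.24×0.03 = 0.8055
MRP = 8.75% − 4.44% = 4.31%
E(R_P) = R_f + β_P × MRP = 4.44% + 0.8055 × 4.31% = 7.91%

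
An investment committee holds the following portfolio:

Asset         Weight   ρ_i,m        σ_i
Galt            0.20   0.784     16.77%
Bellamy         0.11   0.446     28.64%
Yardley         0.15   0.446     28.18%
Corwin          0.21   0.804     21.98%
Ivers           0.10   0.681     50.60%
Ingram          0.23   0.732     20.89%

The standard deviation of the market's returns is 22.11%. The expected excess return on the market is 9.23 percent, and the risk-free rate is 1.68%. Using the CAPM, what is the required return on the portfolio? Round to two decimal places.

β_Galt = 0.784 × 16.77% / 22.11% = 0.5946
β_Bellamy = 0.446 × 28.64% / 22.11% = 0.5777
β_Yardley = 0.446 × 28.18% / 22.11% = 0.5684
β_Corwin = 0.804 × 21.98% / 22.11% = 0.7993
β_Ivers = 0.681 × 50.60% / 22.11% = 1.5585
β_Ingram = 0.732 × 20.89% / 22.11% = 0.6916
β_P = Σ w_i β_i = 0.20×0.5946 + 0.11×0.5777 + 0.15×0.5684 + 0.21×0.7993 + 0.10×1.5585 + 0.23×0.6916 = 0.7505
E(R_P) = R_f + β_P × MRP = 1.68% + 0.7505 × 9.23% = 8.61%

8.61%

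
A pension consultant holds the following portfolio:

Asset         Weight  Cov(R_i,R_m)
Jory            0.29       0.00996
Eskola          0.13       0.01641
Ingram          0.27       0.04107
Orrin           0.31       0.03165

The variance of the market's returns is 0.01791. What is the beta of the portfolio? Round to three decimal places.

1.447

β_Jory = 0.00996 / 0.01791 = 0.5561
β_Eskola = 0.01641 / 0.01791 = 0.9162
β_Ingram = 0.04107 / 0.01791 = 2.2931
β_Orrin = 0.03165 / 0.01791 = 1.7672
β_P = Σ w_i β_i = 0.29×0.5561 + 0.13×0.9162 + 0.27×2.2931 + 0.31×1.7672 = 1.4473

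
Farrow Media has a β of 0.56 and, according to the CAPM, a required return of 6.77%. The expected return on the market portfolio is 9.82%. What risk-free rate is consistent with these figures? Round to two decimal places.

E(R) = R_f + β(E(R_m) − R_f) = R_f(1 − β) + β·E(R_m)
6.77% = R_f × (1 − 0.56) + 0.56 × 9.82%
6.77% = R_f × 0.44 + 5.4992%
R_f = (6.77% − 5.4992%) / 0.44 = 2.89%

2.89%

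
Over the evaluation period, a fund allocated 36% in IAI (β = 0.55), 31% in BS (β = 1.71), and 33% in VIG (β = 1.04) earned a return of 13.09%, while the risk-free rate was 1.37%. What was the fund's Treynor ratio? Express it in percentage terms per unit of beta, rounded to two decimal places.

β_P = 0.36×0.55 + 0.31×1.71 + 0.33×1.04 = 1.0713
Treynor = (R_P − R_f) / β_P = (13.09% − 1.37%) / 1.0713 = 11.72% / 1.0713 = 10.94%

10.94%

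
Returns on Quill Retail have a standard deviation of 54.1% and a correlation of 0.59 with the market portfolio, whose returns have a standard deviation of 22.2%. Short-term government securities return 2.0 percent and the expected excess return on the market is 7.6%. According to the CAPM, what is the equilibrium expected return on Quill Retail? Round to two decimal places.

β = ρ × σ_i / σ_m = 0.59 × 54.1% / 22.2% = 1.4378
E(R) = 2.0% + 1.4378 × 7.6% = 12.93%

12.93%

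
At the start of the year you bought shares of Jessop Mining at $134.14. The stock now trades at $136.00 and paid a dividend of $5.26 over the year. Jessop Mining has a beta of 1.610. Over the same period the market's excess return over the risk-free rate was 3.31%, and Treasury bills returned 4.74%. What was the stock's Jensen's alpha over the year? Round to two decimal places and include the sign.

-4.76%

Realised HPR = (P1 + D1 − P0) / P0 = (136.00 + 5.26 − 134.14) / 134.14 = 7.12 / 134.14 = 5.3079%
CAPM required = R_f + β·MRP = 4.74% + 1.610 × 3.31% = 10.06910%
α = realised − required = 5.3079% − 10.06910% = -4.76%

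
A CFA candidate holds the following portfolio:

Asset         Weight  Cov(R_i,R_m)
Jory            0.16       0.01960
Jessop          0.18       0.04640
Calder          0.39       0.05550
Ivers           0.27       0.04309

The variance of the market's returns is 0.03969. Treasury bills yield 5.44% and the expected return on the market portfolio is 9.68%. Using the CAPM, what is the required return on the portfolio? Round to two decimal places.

β_Jory = 0.01960 / 0.03969 = 0.4938
β_Jessop = 0.04640 / 0.03969 = 1.1691
β_Calder = 0.05550 / 0.03969 = 1.3983
β_Ivers = 0.04309 / 0.03969 = 1.0857
β_P = Σ w_i β_i = 0.16×0.4938 + 0.18×1.1691 + 0.39×1.3983 + 0.27×1.0857 = 1.1279
MRP = 9.68% − 5.44% = 4.24%
E(R_P) = R_f + β_P × MRP = 5.44% + 1.1279 × 4.24% = 10.22%

10.22%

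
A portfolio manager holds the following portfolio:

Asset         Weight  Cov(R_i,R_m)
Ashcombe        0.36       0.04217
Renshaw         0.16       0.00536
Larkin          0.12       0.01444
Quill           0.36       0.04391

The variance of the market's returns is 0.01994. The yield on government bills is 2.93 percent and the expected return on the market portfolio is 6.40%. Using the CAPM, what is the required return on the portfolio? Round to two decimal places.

8.77%

β_Ashcombe = 0.04217 / 0.01994 = 2.1148
β_Renshaw = 0.00536 / 0.01994 = 0.2688
β_Larkin = 0.01444 / 0.01994 = 0.7242
β_Quill = 0.04391 / 0.01994 = 2.2021
β_P = Σ w_i β_i = 0.36×2.1148 + 0.16×0.2688 + 0.12×0.7242 + 0.36×2.2021 = 1.6840
MRP = 6.40% − 2.93% = 3.47%
E(R_P) = R_f + β_P × MRP = 2.93% + 1.6840 × 3.47% = 8.77%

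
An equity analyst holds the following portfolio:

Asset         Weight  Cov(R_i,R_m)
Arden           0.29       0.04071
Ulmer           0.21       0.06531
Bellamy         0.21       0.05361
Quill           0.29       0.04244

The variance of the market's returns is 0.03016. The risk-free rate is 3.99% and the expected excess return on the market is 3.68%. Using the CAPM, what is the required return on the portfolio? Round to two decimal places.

9.98%

β_Arden = 0.04071 / 0.03016 = 1.3498
β_Ulmer = 0.06531 / 0.03016 = 2.1655
β_Bellamy = 0.05361 / 0.03016 = 1.7775
β_Quill = 0.04244 / 0.03016 = 1.4072
β_P = Σ w_i β_i = 0.29×1.3498 + 0.21×2.1655 + 0.21×1.7775 + 0.29×1.4072 = 1.6276
E(R_P) = R_f + β_P × MRP = 3.99% + 1.6276 × 3.68% = 9.98%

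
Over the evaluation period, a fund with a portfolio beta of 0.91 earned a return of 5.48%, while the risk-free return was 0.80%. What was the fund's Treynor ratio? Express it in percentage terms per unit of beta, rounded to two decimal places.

Treynor = (R_P − R_f) / β_P = (5.48% − 0.80%) / 0.9100 = 4.68% / 0.9100 = 5.14%

5.14%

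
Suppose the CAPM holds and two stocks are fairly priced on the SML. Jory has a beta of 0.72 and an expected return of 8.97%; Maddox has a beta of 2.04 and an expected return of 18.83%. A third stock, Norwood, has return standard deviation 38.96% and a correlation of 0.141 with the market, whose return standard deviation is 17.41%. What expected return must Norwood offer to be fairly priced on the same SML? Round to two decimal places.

5.95%

MRP = (18.83% − 8.97%) / (2.04 − 0.72) = 7.4697%
R_f = 8.97% − 0.72 × 7.4697% = 3.5918%
β_Norwood = ρ·σ_i/σ_m = 0.141 × 38.96 / 17.41 = 0.3155
E(R_Norwood) = R_f + β × MRP = 3.5918% + 0.3155 × 7.4697% = 5.95%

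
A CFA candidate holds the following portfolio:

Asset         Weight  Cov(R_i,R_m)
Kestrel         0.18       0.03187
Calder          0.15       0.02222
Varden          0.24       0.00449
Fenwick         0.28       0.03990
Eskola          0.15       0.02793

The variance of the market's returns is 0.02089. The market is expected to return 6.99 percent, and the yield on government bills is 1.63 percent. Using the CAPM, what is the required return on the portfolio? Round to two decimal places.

β_Kestrel = 0.03187 / 0.02089 = 1.5256
β_Calder = 0.02222 / 0.02089 = 1.0637
β_Varden = 0.00449 / 0.02089 = 0.2149
β_Fenwick = 0.03990 / 0.02089 = 1.9100
β_Eskola = 0.02793 / 0.02089 = 1.3370
β_P = Σ w_i β_i = 0.18×1.5256 + 0.15×1.0637 + 0.24×0.2149 + 0.28×1.9100 + 0.15×1.3370 = 1.2211
MRP = 6.99% − 1.63% = 5.36%
E(R_P) = R_f + β_P × MRP = 1.63% + 1.2211 × 5.36% = 8.18%

8.18%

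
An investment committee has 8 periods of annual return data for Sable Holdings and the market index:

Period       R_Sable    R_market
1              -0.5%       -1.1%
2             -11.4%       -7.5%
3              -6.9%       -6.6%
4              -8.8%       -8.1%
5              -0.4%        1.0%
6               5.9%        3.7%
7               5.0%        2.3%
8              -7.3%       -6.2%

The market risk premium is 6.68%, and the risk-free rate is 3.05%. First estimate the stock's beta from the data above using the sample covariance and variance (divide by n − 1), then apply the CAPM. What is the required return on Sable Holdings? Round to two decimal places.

11.82%

Mean R_i = (-0.5 − 11.4 − 6.9 − 8.8 − 0.4 + 5.9 + 5.0 − 7.3) / 8 = -3.0500%
Mean R_m = (-1.1 − 7.5 − 6.6 − 8.1 + 1.0 + 3.7 + 2.3 − 6.2) / 8 = -2.8125%
Σ(R_i − R̄_i)(R_m − R̄_m) = 212.4350  ⇒  Cov = 212.4350 / 7 = 30.3479
Σ(R_m − R̄_m)² = 161.7688  ⇒  Var(R_m) = 161.7688 / 7 = 23.1098
β = Cov / Var(R_m) = 30.3479 / 23.1098 = 1.3132
E(R) = R_f + β × MRP = 3.05% + 1.3132 × 6.68% = 11.82%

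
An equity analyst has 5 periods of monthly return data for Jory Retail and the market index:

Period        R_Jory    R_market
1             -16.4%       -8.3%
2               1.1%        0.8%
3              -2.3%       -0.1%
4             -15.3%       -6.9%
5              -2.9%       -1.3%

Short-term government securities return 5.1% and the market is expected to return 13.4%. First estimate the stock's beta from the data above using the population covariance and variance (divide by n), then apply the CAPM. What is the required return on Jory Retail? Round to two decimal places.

Mean R_i = (-16.4 + 1.1 − 2.3 − 15.3 − 2.9) / 5 = -7.1600%
Mean R_m = (-8.3 + 0.8 − 0.1 − 6.9 − 1.3) / 5 = -3.1600%
Σ(R_i − R̄_i)(R_m − R̄_m) = 133.4420  ⇒  Cov = 133.4420 / 5 = 26.6884
Σ(R_m − R̄_m)² = 68.9120  ⇒  Var(R_m) = 68.9120 / 5 = 13.7824
β = Cov / Var(R_m) = 26.6884 / 13.7824 = 1.9364
MRP = 13.4% − 5.1% = 8.30%
E(R) = R_f + β × MRP = 5.1% + 1.9364 × 8.3% = 21.17%

21.17%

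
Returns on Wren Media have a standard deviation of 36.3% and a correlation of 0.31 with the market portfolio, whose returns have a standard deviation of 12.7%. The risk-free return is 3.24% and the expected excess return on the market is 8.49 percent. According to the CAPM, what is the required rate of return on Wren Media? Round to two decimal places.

10.76%

β = ρ × σ_i / σ_m = 0.31 × 36.3% / 12.7% = 0.8861
E(R) = 3.24% + 0.8861 × 8.49% = 10.76%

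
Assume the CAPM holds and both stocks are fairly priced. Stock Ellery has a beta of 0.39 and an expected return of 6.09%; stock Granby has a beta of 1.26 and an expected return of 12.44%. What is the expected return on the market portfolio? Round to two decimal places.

10.54%

Both satisfy E(R) = R_f + β·MRP, so the slope of the SML is
MRP = (12.44% − 6.09%) / (1.26 − 0.39) = 6.35% / 0.87 = 7.2989%
R_f = E(R_Ellery) − β_Ellery·MRP = 6.09% − 0.39 × 7.2989% = 3.2434%
E(R_m) = R_f + MRP = 3.2434% + 7.2989% = 10.54%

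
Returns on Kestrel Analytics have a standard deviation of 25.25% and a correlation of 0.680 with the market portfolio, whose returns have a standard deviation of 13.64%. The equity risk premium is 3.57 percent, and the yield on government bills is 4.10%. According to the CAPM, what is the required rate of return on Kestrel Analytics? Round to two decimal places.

8.59%

β = ρ × σ_i / σ_m = 0.680 × 25.25% / 13.64% = 1.2588
E(R) = 4.10% + 1.2588 × 3.57% = 8.59%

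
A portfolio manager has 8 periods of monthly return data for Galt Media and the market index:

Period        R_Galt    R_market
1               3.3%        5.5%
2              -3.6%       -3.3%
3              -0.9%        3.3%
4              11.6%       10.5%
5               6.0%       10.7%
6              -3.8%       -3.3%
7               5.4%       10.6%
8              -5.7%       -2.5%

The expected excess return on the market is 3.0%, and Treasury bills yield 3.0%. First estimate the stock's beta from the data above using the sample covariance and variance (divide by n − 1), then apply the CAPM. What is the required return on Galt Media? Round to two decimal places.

Mean R_i = (3.3 − 3.6 − 0.9 + 11.6 + 6.0 − 3.8 + 5.4 − 5.7) / 8 = 1.5375%
Mean R_m = (5.5 − 3.3 + 3.3 + 10.5 + 10.7 − 3.3 + 10.6 − 2.5) / 8 = 3.9375%
Σ(R_i − R̄_i)(R_m − R̄_m) = 248.6588  ⇒  Cov = 248.6588 / 7 = 35.5227
Σ(R_m − R̄_m)² = 282.2388  ⇒  Var(R_m) = 282.2388 / 7 = 40.3198
β = Cov / Var(R_m) = 35.5227 / 40.3198 = 0.8810
E(R) = R_f + β × MRP = 3.0% + 0.8810 × 3.0% = 5.64%

5.64%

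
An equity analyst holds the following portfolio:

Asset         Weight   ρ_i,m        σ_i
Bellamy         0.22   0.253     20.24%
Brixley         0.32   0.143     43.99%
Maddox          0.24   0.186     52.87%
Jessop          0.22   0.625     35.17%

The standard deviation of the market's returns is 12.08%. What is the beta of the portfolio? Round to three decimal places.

β_Bellamy = 0.253 × 20.24% / 12.08% = 0.4239
β_Brixley = 0.143 × 43.99% / 12.08% = 0.5207
β_Maddox = 0.186 × 52.87% / 12.08% = 0.8141
β_Jessop = 0.625 × 35.17% / 12.08% = 1.8196
β_P = Σ w_i β_i = 0.22×0.4239 + 0.32×0.5207 + 0.24×0.8141 + 0.22×1.8196 = 0.8556

0.856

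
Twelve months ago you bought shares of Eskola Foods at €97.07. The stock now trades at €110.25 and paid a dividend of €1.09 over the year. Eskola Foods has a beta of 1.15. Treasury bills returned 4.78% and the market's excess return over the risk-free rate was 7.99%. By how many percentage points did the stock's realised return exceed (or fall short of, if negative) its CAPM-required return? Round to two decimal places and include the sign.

Realised HPR = (P1 + D1 − P0) / P0 = (110.25 + 1.09 − 97.07) / 97.07 = 14.27 / 97.07 = 14.7007%
CAPM required = R_f + β·MRP = 4.78% + 1.15 × 7.99% = 13.9685%
α = realised − required = 14.7007% − 13.9685% = +0.73%

+0.73%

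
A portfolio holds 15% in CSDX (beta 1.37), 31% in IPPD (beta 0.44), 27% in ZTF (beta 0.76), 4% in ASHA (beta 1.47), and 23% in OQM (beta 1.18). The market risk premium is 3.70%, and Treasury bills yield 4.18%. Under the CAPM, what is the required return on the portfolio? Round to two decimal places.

β_P = Σ w_i β_i = 0.15×1.37 + 0.31×0.44 + 0.27×0.76 + 0.04×1.47 + 0.23×1.18 = 0.8773
E(R_P) = R_f + β_P × MRP = 4.18% + 0.8773 × 3.70% = 7.43%

7.43%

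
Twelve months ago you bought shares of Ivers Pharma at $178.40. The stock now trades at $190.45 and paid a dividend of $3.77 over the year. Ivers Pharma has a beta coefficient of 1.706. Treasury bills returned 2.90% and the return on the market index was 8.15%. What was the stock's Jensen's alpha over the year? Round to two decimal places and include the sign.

-2.99%

Realised HPR = (P1 + D1 − P0) / P0 = (190.45 + 3.77 − 178.40) / 178.40 = 15.82 / 178.40 = 8.8677%
MRP = 8.15% − 2.90% = 5.25%
CAPM required = R_f + β·MRP = 2.90% + 1.706 × 5.25% = 11.85650%
α = realised − required = 8.8677% − 11.85650% = -2.99%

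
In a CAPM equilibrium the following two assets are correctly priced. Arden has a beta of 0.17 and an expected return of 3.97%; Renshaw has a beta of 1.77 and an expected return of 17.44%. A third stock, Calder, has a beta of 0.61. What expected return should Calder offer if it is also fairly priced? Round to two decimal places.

MRP (SML slope) = (17.44% − 3.97%) / (1.77 − 0.17) = 13.47% / 1.60 = 8.4188%
R_f (intercept) = 3.97% − 0.17 × 8.4188% = 2.5388%
E(R_Calder) = R_f + β × MRP = 2.5388% + 0.61 × 8.4188% = 7.67%

7.67%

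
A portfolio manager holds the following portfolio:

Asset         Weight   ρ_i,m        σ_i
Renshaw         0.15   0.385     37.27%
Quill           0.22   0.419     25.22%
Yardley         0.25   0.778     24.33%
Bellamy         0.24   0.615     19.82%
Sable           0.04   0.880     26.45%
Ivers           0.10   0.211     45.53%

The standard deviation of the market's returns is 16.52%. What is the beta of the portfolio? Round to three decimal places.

0.849

β_Renshaw = 0.385 × 37.27% / 16.52% = 0.8686
β_Quill = 0.419 × 25.22% / 16.52% = 0.6397
β_Yardley = 0.778 × 24.33% / 16.52% = 1.1458
β_Bellamy = 0.615 × 19.82% / 16.52% = 0.7379
β_Sable = 0.880 × 26.45% / 16.52% = 1.4090
β_Ivers = 0.211 × 45.53% / 16.52% = 0.5815
β_P = Σ w_i β_i = 0.15×0.8686 + 0.22×0.6397 + 0.25×1.1458 + 0.24×0.7379 + 0.04×1.4090 + 0.10×0.5815 = 0.8491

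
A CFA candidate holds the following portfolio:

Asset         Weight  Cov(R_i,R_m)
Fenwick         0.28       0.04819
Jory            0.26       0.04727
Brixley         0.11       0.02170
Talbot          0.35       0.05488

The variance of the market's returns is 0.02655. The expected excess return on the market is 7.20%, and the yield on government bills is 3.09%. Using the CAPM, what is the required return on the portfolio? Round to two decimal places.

15.94%

β_Fenwick = 0.04819 / 0.02655 = 1.8151
β_Jory = 0.04727 / 0.02655 = 1.7804
β_Brixley = 0.02170 / 0.02655 = 0.8173
β_Talbot = 0.05488 / 0.02655 = 2.0670
β_P = Σ w_i β_i = 0.28×1.8151 + 0.26×1.7804 + 0.11×0.8173 + 0.35×2.0670 = 1.7845
E(R_P) = R_f + β_P × MRP = 3.09% + 1.7845 × 7.20% = 15.94%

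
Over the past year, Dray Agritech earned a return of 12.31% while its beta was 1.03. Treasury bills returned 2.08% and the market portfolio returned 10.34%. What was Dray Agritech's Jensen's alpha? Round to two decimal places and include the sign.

Market excess return = 10.34% − 2.08% = 8.26%
CAPM benchmark = R_f + β(R_m − R_f) = 2.08% + 1.03 × 8.26% = 10.5878%
α = actual − benchmark = 12.31% − 10.5878% = +1.72%

+1.72%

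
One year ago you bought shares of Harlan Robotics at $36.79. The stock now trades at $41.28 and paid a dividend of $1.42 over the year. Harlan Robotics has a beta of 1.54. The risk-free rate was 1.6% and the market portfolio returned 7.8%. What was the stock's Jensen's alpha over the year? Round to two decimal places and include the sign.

Realised HPR = (P1 + D1 − P0) / P0 = (41.28 + 1.42 − 36.79) / 36.79 = 5.91 / 36.79 = 16.0641%
MRP = 7.8% − 1.6% = 6.20%
CAPM required = R_f + β·MRP = 1.6% + 1.54 × 6.2% = 11.1480%
α = realised − required = 16.0641% − 11.1480% = +4.92%

+4.92%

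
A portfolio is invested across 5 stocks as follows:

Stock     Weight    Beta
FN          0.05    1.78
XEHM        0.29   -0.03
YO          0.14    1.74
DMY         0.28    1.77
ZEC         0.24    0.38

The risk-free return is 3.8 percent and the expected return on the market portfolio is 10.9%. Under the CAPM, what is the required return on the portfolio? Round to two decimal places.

β_P = Σ w_i β_i = 0.05×1.78 + 0.29×-0.03 + 0.14×1.74 + 0.28×1.77 + 0.24×0.38 = 0.9107
MRP = 10.9% − 3.8% = 7.10%
E(R_P) = R_f + β_P × MRP = 3.8% + 0.9107 × 7.1% = 10.27%

10.27%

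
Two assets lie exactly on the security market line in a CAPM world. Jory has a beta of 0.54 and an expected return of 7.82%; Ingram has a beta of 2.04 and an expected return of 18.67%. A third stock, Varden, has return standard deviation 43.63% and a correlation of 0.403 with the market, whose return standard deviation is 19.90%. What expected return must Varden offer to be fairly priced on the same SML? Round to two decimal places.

MRP = (18.67% − 7.82%) / (2.04 − 0.54) = 7.2333%
R_f = 7.82% − 0.54 × 7.2333% = 3.9140%
β_Varden = ρ·σ_i/σ_m = 0.403 × 43.63 / 19.90 = 0.8836
E(R_Varden) = R_f + β × MRP = 3.9140% + 0.8836 × 7.2333% = 10.31%

10.31%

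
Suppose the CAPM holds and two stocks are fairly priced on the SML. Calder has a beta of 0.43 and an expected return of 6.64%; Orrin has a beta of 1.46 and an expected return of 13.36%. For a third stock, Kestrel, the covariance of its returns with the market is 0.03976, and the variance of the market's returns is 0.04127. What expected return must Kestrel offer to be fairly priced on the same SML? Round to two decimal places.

10.12%

MRP = (13.36% − 6.64%) / (1.46 − 0.43) = 6.5243%
R_f = 6.64% − 0.43 × 6.5243% = 3.8346%
β_Kestrel = Cov / Var(R_m) = 0.03976 / 0.04127 = 0.9634
E(R_Kestrel) = R_f + β × MRP = 3.8346% + 0.9634 × 6.5243% = 10.12%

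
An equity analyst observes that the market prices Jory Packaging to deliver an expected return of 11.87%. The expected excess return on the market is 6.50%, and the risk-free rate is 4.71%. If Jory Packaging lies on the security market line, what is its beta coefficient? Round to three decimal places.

β = (E(R) − R_f) / MRP = (11.87% − 4.71%) / 6.50% = 7.16% / 6.50% = 1.102

1.102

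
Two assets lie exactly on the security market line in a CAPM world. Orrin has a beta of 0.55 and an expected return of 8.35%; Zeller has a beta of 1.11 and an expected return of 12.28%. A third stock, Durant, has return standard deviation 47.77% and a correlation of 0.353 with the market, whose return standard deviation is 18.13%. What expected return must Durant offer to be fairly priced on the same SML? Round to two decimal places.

MRP = (12.28% − 8.35%) / (1.11 − 0.55) = 7.0179%
R_f = 8.35% − 0.55 × 7.0179% = 4.4902%
β_Durant = ρ·σ_i/σ_m = 0.353 × 47.77 / 18.13 = 0.9301
E(R_Durant) = R_f + β × MRP = 4.4902% + 0.9301 × 7.0179% = 11.02%

11.02%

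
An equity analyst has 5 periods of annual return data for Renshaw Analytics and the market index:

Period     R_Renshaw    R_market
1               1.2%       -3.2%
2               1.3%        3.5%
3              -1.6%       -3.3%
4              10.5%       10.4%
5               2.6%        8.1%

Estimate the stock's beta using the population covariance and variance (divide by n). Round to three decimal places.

Mean R_i = (1.2 + 1.3 − 1.6 + 10.5 + 2.6) / 5 = 2.8000%
Mean R_m = (-3.2 + 3.5 − 3.3 + 10.4 + 8.1) / 5 = 3.1000%
Σ(R_i − R̄_i)(R_m − R̄_m) = 92.8500  ⇒  Cov = 92.8500 / 5 = 18.5700
Σ(R_m − R̄_m)² = 159.1000  ⇒  Var(R_m) = 159.1000 / 5 = 31.8200
β = Cov / Var(R_m) = 18.5700 / 31.8200 = 0.5836

0.584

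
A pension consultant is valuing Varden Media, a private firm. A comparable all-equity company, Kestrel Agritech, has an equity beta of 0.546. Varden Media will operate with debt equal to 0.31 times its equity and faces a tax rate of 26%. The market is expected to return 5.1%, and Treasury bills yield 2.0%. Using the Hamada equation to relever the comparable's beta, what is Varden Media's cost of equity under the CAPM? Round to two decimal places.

β_L = β_U × [1 + (1 − t)(D/E)] = 0.546 × [1 + (1 − 0.26) × 0.31]
    = 0.546 × [1 + 0.74 × 0.31] = 0.546 × 1.2294 = 0.6713
MRP = 5.1% − 2.0% = 3.10%
E(R) = R_f + β_L × MRP = 2.0% + 0.6713 × 3.1% = 4.08%

4.08%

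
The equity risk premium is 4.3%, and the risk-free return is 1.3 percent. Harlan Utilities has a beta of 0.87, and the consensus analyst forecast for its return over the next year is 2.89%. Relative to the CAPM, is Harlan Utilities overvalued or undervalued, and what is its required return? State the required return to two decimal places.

Required return = R_f + β·MRP = 1.3% + 0.87 × 4.3% = 5.04%
Forecast 2.89% < required 5.04% → the stock plots below the SML → overvalued.

Overvalued; required return 5.04%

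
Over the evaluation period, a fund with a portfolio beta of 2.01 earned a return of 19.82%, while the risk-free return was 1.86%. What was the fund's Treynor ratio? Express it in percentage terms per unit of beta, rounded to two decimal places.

8.94%

Treynor = (R_P − R_f) / β_P = (19.82% − 1.86%) / 2.0100 = 17.96% / 2.0100 = 8.94%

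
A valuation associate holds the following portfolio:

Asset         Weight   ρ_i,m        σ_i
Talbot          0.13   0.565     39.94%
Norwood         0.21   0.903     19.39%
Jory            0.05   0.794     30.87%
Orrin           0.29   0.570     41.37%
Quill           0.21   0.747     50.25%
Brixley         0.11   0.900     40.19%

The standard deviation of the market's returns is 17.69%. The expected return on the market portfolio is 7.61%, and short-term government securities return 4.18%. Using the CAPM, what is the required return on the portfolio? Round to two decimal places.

9.33%

β_Talbot = 0.565 × 39.94% / 17.69% = 1.2756
β_Norwood = 0.903 × 19.39% / 17.69% = 0.9898
β_Jory = 0.794 × 30.87% / 17.69% = 1.3856
β_Orrin = 0.570 × 41.37% / 17.69% = 1.3330
β_Quill = 0.747 × 50.25% / 17.69% = 2.1219
β_Brixley = 0.900 × 40.19% / 17.69% = 2.0447
β_P = Σ w_i β_i = 0.13×1.2756 + 0.21×0.9898 + 0.05×1.3856 + 0.29×1.3330 + 0.21×2.1219 + 0.11×2.0447 = 1.5001
MRP = 7.61% − 4.18% = 3.43%
E(R_P) = R_f + β_P × MRP = 4.18% + 1.5001 × 3.43% = 9.33%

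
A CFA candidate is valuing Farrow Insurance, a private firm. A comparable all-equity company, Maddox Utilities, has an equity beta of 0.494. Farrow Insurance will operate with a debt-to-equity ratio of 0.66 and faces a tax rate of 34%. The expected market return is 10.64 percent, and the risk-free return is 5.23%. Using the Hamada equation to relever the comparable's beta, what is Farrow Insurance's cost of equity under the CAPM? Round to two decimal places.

β_L = β_U × [1 + (1 − t)(D/E)] = 0.494 × [1 + (1 − 0.34) × 0.66]
    = 0.494 × [1 + 0.66 × 0.66] = 0.494 × 1.4356 = 0.7092
MRP = 10.64% − 5.23% = 5.41%
E(R) = R_f + β_L × MRP = 5.23% + 0.7092 × 5.41% = 9.07%

9.07%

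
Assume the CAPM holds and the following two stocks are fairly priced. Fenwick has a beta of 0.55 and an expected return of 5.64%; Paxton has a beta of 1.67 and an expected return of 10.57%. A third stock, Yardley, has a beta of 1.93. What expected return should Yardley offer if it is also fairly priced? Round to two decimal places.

11.71%

MRP (SML slope) = (10.57% − 5.64%) / (1.67 − 0.55) = 4.93% / 1.12 = 4.4018%
R_f (intercept) = 5.64% − 0.55 × 4.4018% = 3.2190%
E(R_Yardley) = R_f + β × MRP = 3.2190% + 1.93 × 4.4018% = 11.71%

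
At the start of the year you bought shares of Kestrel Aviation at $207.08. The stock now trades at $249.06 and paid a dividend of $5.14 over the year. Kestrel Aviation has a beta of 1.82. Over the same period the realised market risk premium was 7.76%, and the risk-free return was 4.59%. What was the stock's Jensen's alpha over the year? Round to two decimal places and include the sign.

+4.04%

Realised HPR = (P1 + D1 − P0) / P0 = (249.06 + 5.14 − 207.08) / 207.08 = 47.12 / 207.08 = 22.7545%
CAPM required = R_f + β·MRP = 4.59% + 1.82 × 7.76% = 18.7132%
α = realised − required = 22.7545% − 18.7132% = +4.04%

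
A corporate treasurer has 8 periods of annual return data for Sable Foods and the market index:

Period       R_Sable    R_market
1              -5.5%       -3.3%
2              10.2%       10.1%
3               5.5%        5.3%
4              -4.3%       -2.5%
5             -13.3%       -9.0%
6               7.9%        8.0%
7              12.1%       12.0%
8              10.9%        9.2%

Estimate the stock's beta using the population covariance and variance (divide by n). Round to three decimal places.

1.225

Mean R_i = (-5.5 + 10.2 + 5.5 − 4.3 − 13.3 + 7.9 + 12.1 + 10.9) / 8 = 2.9375%
Mean R_m = (-3.3 + 10.1 + 5.3 − 2.5 − 9.0 + 8.0 + 12.0 + 9.2) / 8 = 3.7250%
Σ(R_i − R̄_i)(R_m − R̄_m) = 501.9125  ⇒  Cov = 501.9125 / 8 = 62.7391
Σ(R_m − R̄_m)² = 409.8750  ⇒  Var(R_m) = 409.8750 / 8 = 51.2344
β = Cov / Var(R_m) = 62.7391 / 51.2344 = 1.2246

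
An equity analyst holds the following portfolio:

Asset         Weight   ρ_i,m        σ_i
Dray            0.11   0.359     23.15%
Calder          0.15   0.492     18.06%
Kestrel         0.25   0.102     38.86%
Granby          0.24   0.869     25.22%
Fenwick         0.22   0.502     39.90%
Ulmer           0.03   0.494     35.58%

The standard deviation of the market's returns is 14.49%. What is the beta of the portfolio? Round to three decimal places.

0.927

β_Dray = 0.359 × 23.15% / 14.49% = 0.5736
β_Calder = 0.492 × 18.06% / 14.49% = 0.6132
β_Kestrel = 0.102 × 38.86% / 14.49% = 0.2735
β_Granby = 0.869 × 25.22% / 14.49% = 1.5125
β_Fenwick = 0.502 × 39.90% / 14.49% = 1.3823
β_Ulmer = 0.494 × 35.58% / 14.49% = 1.2130
β_P = Σ w_i β_i = 0.11×0.5736 + 0.15×0.6132 + 0.25×0.2735 + 0.24×1.5125 + 0.22×1.3823 + 0.03×1.2130 = 0.9269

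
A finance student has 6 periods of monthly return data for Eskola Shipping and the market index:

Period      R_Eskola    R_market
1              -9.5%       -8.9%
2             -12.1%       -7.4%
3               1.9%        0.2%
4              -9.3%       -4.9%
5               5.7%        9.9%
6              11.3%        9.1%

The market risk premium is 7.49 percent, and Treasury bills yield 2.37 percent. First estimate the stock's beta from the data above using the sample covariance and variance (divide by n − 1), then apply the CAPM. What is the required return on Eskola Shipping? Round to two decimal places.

10.68%

Mean R_i = (-9.5 − 12.1 + 1.9 − 9.3 + 5.7 + 11.3) / 6 = -2.0000%
Mean R_m = (-8.9 − 7.4 + 0.2 − 4.9 + 9.9 + 9.1) / 6 = -0.3333%
Σ(R_i − R̄_i)(R_m − R̄_m) = 375.3000  ⇒  Cov = 375.3000 / 5 = 75.0600
Σ(R_m − R̄_m)² = 338.1733  ⇒  Var(R_m) = 338.1733 / 5 = 67.6347
β = Cov / Var(R_m) = 75.0600 / 67.6347 = 1.1098
E(R) = R_f + β × MRP = 2.37% + 1.1098 × 7.49% = 10.68%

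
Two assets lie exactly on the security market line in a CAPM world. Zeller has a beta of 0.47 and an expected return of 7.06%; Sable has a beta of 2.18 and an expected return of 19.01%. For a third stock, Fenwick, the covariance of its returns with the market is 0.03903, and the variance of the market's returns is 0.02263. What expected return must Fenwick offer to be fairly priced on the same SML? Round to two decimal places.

15.83%

MRP = (19.01% − 7.06%) / (2.18 − 0.47) = 6.9883%
R_f = 7.06% − 0.47 × 6.9883% = 3.7755%
β_Fenwick = Cov / Var(R_m) = 0.03903 / 0.02263 = 1.7247
E(R_Fenwick) = R_f + β × MRP = 3.7755% + 1.7247 × 6.9883% = 15.83%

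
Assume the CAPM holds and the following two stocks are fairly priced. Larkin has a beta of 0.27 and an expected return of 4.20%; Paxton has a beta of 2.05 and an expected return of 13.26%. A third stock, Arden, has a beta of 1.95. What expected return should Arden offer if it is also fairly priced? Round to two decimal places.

MRP (SML slope) = (13.26% − 4.20%) / (2.05 − 0.27) = 9.06% / 1.78 = 5.0899%
R_f (intercept) = 4.20% − 0.27 × 5.0899% = 2.8257%
E(R_Arden) = R_f + β × MRP = 2.8257% + 1.95 × 5.0899% = 12.75%

12.75%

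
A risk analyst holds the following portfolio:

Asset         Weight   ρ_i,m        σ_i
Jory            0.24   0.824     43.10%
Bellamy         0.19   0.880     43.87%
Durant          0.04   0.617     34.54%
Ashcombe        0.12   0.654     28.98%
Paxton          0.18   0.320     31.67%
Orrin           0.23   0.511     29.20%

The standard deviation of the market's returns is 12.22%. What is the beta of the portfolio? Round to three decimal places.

1.984

β_Jory = 0.824 × 43.10% / 12.22% = 2.9063
β_Bellamy = 0.880 × 43.87% / 12.22% = 3.1592
β_Durant = 0.617 × 34.54% / 12.22% = 1.7440
β_Ashcombe = 0.654 × 28.98% / 12.22% = 1.5510
β_Paxton = 0.320 × 31.67% / 12.22% = 0.8293
β_Orrin = 0.511 × 29.20% / 12.22% = 1.2210
β_P = Σ w_i β_i = 0.24×2.9063 + 0.19×3.1592 + 0.04×1.7440 + 0.12×1.5510 + 0.18×0.8293 + 0.23×1.2210 = 1.9837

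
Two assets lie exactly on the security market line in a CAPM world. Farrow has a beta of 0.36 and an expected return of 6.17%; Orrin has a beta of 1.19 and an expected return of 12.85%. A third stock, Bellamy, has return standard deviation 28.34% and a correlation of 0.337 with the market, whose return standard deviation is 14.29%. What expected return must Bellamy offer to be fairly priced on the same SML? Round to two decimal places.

MRP = (12.85% − 6.17%) / (1.19 − 0.36) = 8.0482%
R_f = 6.17% − 0.36 × 8.0482% = 3.2726%
β_Bellamy = ρ·σ_i/σ_m = 0.337 × 28.34 / 14.29 = 0.6683
E(R_Bellamy) = R_f + β × MRP = 3.2726% + 0.6683 × 8.0482% = 8.65%

8.65%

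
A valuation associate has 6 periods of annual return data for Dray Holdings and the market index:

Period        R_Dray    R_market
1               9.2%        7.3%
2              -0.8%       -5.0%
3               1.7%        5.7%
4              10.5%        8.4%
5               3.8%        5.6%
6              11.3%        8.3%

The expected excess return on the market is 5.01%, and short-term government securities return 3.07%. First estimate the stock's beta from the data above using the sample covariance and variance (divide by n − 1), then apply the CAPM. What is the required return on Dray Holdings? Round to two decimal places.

7.12%

Mean R_i = (9.2 − 0.8 + 1.7 + 10.5 + 3.8 + 11.3) / 6 = 5.9500%
Mean R_m = (7.3 − 5.0 + 5.7 + 8.4 + 5.6 + 8.3) / 6 = 5.0500%
Σ(R_i − R̄_i)(R_m − R̄_m) = 103.8350  ⇒  Cov = 103.8350 / 5 = 20.7670
Σ(R_m − R̄_m)² = 128.5750  ⇒  Var(R_m) = 128.5750 / 5 = 25.7150
β = Cov / Var(R_m) = 20.7670 / 25.7150 = 0.8076
E(R) = R_f + β × MRP = 3.07% + 0.8076 × 5.01% = 7.12%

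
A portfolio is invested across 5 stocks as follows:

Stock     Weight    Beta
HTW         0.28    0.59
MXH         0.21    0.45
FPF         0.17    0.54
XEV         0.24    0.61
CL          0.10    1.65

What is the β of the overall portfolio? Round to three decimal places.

β_P = Σ w_i β_i = 0.28×0.59 + 0.21×0.45 + 0.17×0.54 + 0.24×0.61 + 0.10×1.65 = 0.6629

0.663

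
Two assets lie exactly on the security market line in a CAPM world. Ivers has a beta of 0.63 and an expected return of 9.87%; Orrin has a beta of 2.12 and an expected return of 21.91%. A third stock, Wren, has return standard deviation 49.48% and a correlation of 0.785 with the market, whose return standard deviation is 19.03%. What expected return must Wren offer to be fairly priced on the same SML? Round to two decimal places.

MRP = (21.91% − 9.87%) / (2.12 − 0.63) = 8.0805%
R_f = 9.87% − 0.63 × 8.0805% = 4.7793%
β_Wren = ρ·σ_i/σ_m = 0.785 × 49.48 / 19.03 = 2.0411
E(R_Wren) = R_f + β × MRP = 4.7793% + 2.0411 × 8.0805% = 21.27%

21.27%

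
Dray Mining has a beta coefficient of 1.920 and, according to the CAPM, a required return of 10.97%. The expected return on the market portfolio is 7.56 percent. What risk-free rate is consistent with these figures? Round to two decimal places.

E(R) = R_f + β(E(R_m) − R_f) = R_f(1 − β) + β·E(R_m)
10.97% = R_f × (1 − 1.920) + 1.920 × 7.56%
10.97% = R_f × -0.920 + 14.51520%
R_f = (10.97% − 14.51520%) / -0.920 = 3.85%

3.85%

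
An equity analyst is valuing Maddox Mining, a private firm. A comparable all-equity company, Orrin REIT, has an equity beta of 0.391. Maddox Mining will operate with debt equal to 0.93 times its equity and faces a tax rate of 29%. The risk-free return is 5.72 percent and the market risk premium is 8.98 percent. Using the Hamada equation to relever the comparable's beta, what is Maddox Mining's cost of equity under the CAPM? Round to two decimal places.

β_L = β_U × [1 + (1 − t)(D/E)] = 0.391 × [1 + (1 − 0.29) × 0.93]
    = 0.391 × [1 + 0.71 × 0.93] = 0.391 × 1.6603 = 0.6492
E(R) = R_f + β_L × MRP = 5.72% + 0.6492 × 8.98% = 11.55%

11.55%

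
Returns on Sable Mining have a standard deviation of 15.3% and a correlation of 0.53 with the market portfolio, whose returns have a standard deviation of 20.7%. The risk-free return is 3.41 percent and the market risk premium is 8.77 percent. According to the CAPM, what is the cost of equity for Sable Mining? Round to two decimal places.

β = ρ × σ_i / σ_m = 0.53 × 15.3% / 20.7% = 0.3917
E(R) = 3.41% + 0.3917 × 8.77% = 6.85%

6.85%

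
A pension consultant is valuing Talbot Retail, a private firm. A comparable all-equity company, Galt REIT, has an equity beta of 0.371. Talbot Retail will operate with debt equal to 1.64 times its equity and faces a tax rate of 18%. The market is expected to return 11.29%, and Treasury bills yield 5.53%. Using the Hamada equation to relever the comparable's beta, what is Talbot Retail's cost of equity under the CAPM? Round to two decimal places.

β_L = β_U × [1 + (1 − t)(D/E)] = 0.371 × [1 + (1 − 0.18) × 1.64]
    = 0.371 × [1 + 0.82 × 1.64] = 0.371 × 2.3448 = 0.8699
MRP = 11.29% − 5.53% = 5.76%
E(R) = R_f + β_L × MRP = 5.53% + 0.8699 × 5.76% = 10.54%

10.54%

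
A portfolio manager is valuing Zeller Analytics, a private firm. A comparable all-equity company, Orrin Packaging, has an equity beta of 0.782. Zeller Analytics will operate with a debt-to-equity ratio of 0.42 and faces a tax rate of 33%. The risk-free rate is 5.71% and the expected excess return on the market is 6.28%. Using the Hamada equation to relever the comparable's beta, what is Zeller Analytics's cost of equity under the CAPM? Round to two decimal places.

β_L = β_U × [1 + (1 − t)(D/E)] = 0.782 × [1 + (1 − 0.33) × 0.42]
    = 0.782 × [1 + 0.67 × 0.42] = 0.782 × 1.2814 = 1.0021
E(R) = R_f + β_L × MRP = 5.71% + 1.0021 × 6.28% = 12.00%

12.00%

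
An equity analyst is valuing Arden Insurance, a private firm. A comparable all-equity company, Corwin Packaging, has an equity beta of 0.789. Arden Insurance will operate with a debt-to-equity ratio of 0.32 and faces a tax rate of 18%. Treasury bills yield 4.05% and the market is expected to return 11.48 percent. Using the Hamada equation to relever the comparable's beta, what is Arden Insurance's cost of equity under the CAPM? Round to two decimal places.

11.45%

β_L = β_U × [1 + (1 − t)(D/E)] = 0.789 × [1 + (1 − 0.18) × 0.32]
    = 0.789 × [1 + 0.82 × 0.32] = 0.789 × 1.2624 = 0.9960
MRP = 11.48% − 4.05% = 7.43%
E(R) = R_f + β_L × MRP = 4.05% + 0.9960 × 7.43% = 11.45%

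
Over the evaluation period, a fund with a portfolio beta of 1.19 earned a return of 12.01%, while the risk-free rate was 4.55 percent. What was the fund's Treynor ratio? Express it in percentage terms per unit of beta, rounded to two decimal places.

Treynor = (R_P − R_f) / β_P = (12.01% − 4.55%) / 1.1900 = 7.46% / 1.1900 = 6.27%

6.27%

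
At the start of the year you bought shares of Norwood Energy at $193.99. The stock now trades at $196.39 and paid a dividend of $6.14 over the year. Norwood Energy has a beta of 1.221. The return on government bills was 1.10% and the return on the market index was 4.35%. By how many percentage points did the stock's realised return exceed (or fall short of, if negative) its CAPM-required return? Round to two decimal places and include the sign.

Realised HPR = (P1 + D1 − P0) / P0 = (196.39 + 6.14 − 193.99) / 193.99 = 8.54 / 193.99 = 4.4023%
MRP = 4.35% − 1.10% = 3.25%
CAPM required = R_f + β·MRP = 1.10% + 1.221 × 3.25% = 5.06825%
α = realised − required = 4.4023% − 5.06825% = -0.67%

-0.67%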